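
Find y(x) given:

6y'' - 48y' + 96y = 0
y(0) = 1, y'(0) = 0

General solution: y = (C₁ + C₂x)e^(4x)
Repeated root r = 4
Applying ICs: C₁ = 1, C₂ = -4
Particular solution: y = (1 - 4x)e^(4x)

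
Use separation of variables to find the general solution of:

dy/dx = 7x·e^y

Separating variables and integrating:
-e^(-y) = 7x²/2 + C

General solution: y = -ln(C - 7x²/2)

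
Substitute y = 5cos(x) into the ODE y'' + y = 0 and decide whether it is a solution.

Verification:
y'' = -5cos(x)
y'' + y = 0 ✓

Yes, it is a solution.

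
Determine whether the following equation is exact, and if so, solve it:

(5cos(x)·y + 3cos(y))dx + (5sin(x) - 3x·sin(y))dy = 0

Verify exactness: ∂M/∂y = ∂N/∂x ✓
Find F(x,y) such that ∂F/∂x = M, ∂F/∂y = N
Solution: 5sin(x)·y + 3x·cos(y) = C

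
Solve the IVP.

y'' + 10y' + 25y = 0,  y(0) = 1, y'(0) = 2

General solution: y = (C₁ + C₂x)e^(-5x)
Repeated root r = -5
Applying ICs: C₁ = 1, C₂ = 7
Particular solution: y = (1 + 7x)e^(-5x)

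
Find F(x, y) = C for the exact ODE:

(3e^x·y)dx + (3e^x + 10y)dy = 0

Verify exactness: ∂M/∂y = ∂N/∂x ✓
Find F(x,y) such that ∂F/∂x = M, ∂F/∂y = N
Solution: 3e^x·y + 5y² = C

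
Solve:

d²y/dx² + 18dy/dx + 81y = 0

Characteristic equation: r² + 18r + 81 = 0
Factored: (r + 9)² = 0
Repeated root: r = -9
General solution: y = (C₁ + C₂x)e^(-9x)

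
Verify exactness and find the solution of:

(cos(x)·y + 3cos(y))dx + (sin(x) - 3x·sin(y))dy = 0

Verify exactness: ∂M/∂y = ∂N/∂x ✓
Find F(x,y) such that ∂F/∂x = M, ∂F/∂y = N
Solution: sin(x)·y + 3x·cos(y) = C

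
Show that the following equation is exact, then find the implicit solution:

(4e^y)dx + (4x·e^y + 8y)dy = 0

Verify exactness: ∂M/∂y = ∂N/∂x ✓
Find F(x,y) such that ∂F/∂x = M, ∂F/∂y = N
Solution: 4x·e^y + 4y² = C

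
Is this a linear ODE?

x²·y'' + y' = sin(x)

Yes. Linear (y and its derivatives appear to the first power only, no products of y terms)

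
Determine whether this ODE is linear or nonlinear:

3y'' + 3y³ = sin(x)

Nonlinear (y³ term)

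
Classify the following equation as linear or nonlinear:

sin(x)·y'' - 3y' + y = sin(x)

Linear (y and its derivatives appear to the first power only, no products of y terms)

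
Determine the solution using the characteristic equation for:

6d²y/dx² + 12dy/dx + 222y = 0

Characteristic equation: 6r² + 12r + 222 = 0
Divide by 6: r² + 2r + 37 = 0
Roots: r = -1 ± 6i (complex conjugates)
General solution: y = e^(-x)(C₁cos(6x) + C₂sin(6x))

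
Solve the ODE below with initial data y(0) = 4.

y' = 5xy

General solution: y = Ce^(5x²/2)
Applying IC y(0) = 4:
Particular solution: y = 4e^(5x²/2)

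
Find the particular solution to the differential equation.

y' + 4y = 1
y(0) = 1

General solution: y = 1/4 + Ce^(-4x)
Applying y(0) = 1: C = 1 - 1/4 = 3/4
Particular solution: y = 1/4 + (3/4)e^(-4x)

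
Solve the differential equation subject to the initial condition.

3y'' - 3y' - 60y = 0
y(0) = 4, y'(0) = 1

General solution: y = C₁e^(5x) + C₂e^(-4x)
Applying ICs: C₁ = 17/9, C₂ = 19/9
Particular solution: y = (17/9)e^(5x) + (19/9)e^(-4x)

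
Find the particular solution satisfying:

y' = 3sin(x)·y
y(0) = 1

General solution: y = Ce^(-3cos(x))
Applying IC y(0) = 1:
Particular solution: y = e^(3(1-cos(x)))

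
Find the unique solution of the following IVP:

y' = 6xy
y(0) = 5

General solution: y = Ce^(3x²)
Applying IC y(0) = 5:
Particular solution: y = 5e^(3x²)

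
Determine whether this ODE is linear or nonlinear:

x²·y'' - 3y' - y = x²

Linear (y and its derivatives appear to the first power only, no products of y terms)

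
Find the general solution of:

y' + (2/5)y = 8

Using integrating factor method:

General solution: y = 20 + Ce^(-2x/5)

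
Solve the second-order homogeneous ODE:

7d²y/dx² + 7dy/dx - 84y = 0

Characteristic equation: 7r² + 7r - 84 = 0
Divide by 7: r² + r - 12 = 0
Roots: r = 3, -4 (distinct real)
General solution: y = C₁e^(3x) + C₂e^(-4x)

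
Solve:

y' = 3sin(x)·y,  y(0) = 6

General solution: y = Ce^(-3cos(x))
Applying IC y(0) = 6:
Particular solution: y = 6e^(3(1-cos(x)))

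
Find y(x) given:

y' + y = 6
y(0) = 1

General solution: y = 6 + Ce^(-x)
Applying y(0) = 1: C = 1 - 6 = -5
Particular solution: y = 6 - 5e^(-x)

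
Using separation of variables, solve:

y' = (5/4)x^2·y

Separating variables and integrating:
ln|y| = 5x^3/12 + C

General solution: y = Ce^(5x^3/12)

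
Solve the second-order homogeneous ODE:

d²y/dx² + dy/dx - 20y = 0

Characteristic equation: r² + r - 20 = 0
Roots: r = 4, -5 (distinct real)
General solution: y = C₁e^(4x) + C₂e^(-5x)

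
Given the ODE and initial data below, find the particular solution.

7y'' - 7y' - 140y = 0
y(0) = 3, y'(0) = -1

General solution: y = C₁e^(5x) + C₂e^(-4x)
Applying ICs: C₁ = 11/9, C₂ = 16/9
Particular solution: y = (11/9)e^(5x) + (16/9)e^(-4x)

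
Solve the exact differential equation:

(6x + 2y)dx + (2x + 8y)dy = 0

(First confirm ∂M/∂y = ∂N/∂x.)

Verify exactness: ∂M/∂y = ∂N/∂x ✓
Find F(x,y) such that ∂F/∂x = M, ∂F/∂y = N
Solution: 3x² + 2xy + 4y² = C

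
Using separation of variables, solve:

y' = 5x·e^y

Separating variables and integrating:
-e^(-y) = 5x²/2 + C

General solution: y = -ln(C - 5x²/2)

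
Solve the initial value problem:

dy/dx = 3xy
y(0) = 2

General solution: y = Ce^(3x²/2)
Applying IC y(0) = 2:
Particular solution: y = 2e^(3x²/2)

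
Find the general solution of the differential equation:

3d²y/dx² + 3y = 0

Characteristic equation: 3r² + 3 = 0
Divide by 3: r² + 1 = 0
Roots: r = ±i (complex conjugates)
General solution: y = C₁cos(x) + C₂sin(x)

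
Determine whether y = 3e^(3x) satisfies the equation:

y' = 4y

Verification:
y = 3e^(3x)
y' = 9e^(3x)
But 4y = 12e^(3x)
y' ≠ 4y — the derivative does not match

No, it is not a solution.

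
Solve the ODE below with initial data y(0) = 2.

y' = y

General solution: y = Ce^x
Applying IC y(0) = 2:
Particular solution: y = 2e^x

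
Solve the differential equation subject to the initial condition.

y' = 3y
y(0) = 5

General solution: y = Ce^(3x)
Applying IC y(0) = 5:
Particular solution: y = 5e^(3x)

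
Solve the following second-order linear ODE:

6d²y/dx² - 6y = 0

Characteristic equation: 6r² - 6 = 0
Divide by 6: r² - 1 = 0
Roots: r = 1, -1 (distinct real)
General solution: y = C₁e^x + C₂e^(-x)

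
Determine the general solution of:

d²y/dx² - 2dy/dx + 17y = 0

Characteristic equation: r² - 2r + 17 = 0
Roots: r = 1 ± 4i (complex conjugates)
General solution: y = e^x(C₁cos(4x) + C₂sin(4x))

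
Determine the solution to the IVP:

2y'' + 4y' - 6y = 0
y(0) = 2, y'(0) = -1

General solution: y = C₁e^x + C₂e^(-3x)
Applying ICs: C₁ = 5/4, C₂ = 3/4
Particular solution: y = (5/4)e^x + (3/4)e^(-3x)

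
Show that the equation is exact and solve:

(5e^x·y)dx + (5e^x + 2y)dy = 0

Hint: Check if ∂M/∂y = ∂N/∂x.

Verify exactness: ∂M/∂y = ∂N/∂x ✓
Find F(x,y) such that ∂F/∂x = M, ∂F/∂y = N
Solution: 5e^x·y + y² = C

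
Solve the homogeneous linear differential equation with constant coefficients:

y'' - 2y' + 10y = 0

Characteristic equation: r² - 2r + 10 = 0
Roots: r = 1 ± 3i (complex conjugates)
General solution: y = e^x(C₁cos(3x) + C₂sin(3x))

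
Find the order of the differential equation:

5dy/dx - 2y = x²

The order is 1 (highest derivative is of order 1).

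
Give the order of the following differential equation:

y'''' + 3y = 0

The order is 4 (highest derivative is of order 4).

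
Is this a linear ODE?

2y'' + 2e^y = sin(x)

No. Nonlinear (e^y is nonlinear in y)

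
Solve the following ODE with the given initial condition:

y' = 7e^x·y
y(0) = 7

General solution: y = Ce^(7e^x)
Applying IC y(0) = 7:
Particular solution: y = 7e^(7(e^x - 1))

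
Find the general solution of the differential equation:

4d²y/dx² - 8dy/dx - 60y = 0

Characteristic equation: 4r² - 8r - 60 = 0
Divide by 4: r² - 2r - 15 = 0
Roots: r = 5, -3 (distinct real)
General solution: y = C₁e^(5x) + C₂e^(-3x)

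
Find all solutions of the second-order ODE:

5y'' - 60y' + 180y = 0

Characteristic equation: 5r² - 60r + 180 = 0
Divide by 5: r² - 12r + 36 = 0
Factored: (r - 6)² = 0
Repeated root: r = 6
General solution: y = (C₁ + C₂x)e^(6x)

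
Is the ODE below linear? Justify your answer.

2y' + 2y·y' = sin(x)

No. Nonlinear (product y·y')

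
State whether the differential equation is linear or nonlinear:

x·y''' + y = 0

Linear (y and its derivatives appear to the first power only, no products of y terms)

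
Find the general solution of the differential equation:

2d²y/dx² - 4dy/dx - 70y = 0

Characteristic equation: 2r² - 4r - 70 = 0
Divide by 2: r² - 2r - 35 = 0
Roots: r = 7, -5 (distinct real)
General solution: y = C₁e^(7x) + C₂e^(-5x)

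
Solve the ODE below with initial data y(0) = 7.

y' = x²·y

General solution: y = Ce^(x³/3)
Applying IC y(0) = 7:
Particular solution: y = 7e^(x³/3)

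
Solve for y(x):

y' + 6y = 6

Using integrating factor method:

General solution: y = 1 + Ce^(-6x)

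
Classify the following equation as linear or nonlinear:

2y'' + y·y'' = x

Nonlinear (y·y'' term)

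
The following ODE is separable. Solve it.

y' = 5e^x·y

Separating variables and integrating:
ln|y| = 5e^x + C

General solution: y = Ce^(5e^x)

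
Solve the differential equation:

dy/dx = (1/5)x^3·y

Separating variables and integrating:
ln|y| = x^4/20 + C

General solution: y = Ce^(x^4/20)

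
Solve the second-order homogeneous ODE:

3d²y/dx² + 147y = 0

Characteristic equation: 3r² + 147 = 0
Divide by 3: r² + 49 = 0
Roots: r = ±7i (complex conjugates)
General solution: y = C₁cos(7x) + C₂sin(7x)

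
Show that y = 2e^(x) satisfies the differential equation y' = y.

Verification:
y = 2e^(x)
y' = 2e^(x)
y = 2e^(x)
y' = y ✓

Yes, it is a solution.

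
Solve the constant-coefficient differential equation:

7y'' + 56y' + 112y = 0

Characteristic equation: 7r² + 56r + 112 = 0
Divide by 7: r² + 8r + 16 = 0
Factored: (r + 4)² = 0
Repeated root: r = -4
General solution: y = (C₁ + C₂x)e^(-4x)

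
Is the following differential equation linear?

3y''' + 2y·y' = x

No. Nonlinear (product y·y')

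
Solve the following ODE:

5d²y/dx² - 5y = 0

Characteristic equation: 5r² - 5 = 0
Divide by 5: r² - 1 = 0
Roots: r = 1, -1 (distinct real)
General solution: y = C₁e^x + C₂e^(-x)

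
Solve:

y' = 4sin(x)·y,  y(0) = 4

General solution: y = Ce^(-4cos(x))
Applying IC y(0) = 4:
Particular solution: y = 4e^(4(1-cos(x)))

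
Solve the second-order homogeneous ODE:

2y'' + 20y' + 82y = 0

Characteristic equation: 2r² + 20r + 82 = 0
Divide by 2: r² + 10r + 41 = 0
Roots: r = -5 ± 4i (complex conjugates)
General solution: y = e^(-5x)(C₁cos(4x) + C₂sin(4x))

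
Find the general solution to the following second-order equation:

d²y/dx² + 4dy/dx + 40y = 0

Characteristic equation: r² + 4r + 40 = 0
Roots: r = -2 ± 6i (complex conjugates)
General solution: y = e^(-2x)(C₁cos(6x) + C₂sin(6x))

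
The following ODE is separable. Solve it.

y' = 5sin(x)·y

Separating variables and integrating:
ln|y| = -5cos(x) + C

General solution: y = Ce^(-5cos(x))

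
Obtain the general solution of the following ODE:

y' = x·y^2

Separating variables and integrating:
-1/y = x^2/2 + C

General solution: y^-1 = (-1/2)x^2 + C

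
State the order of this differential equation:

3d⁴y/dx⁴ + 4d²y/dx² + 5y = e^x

The order is 4 (highest derivative is of order 4).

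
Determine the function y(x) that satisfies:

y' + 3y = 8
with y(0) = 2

General solution: y = 8/3 + Ce^(-3x)
Applying y(0) = 2: C = 2 - 8/3 = -2/3
Particular solution: y = 8/3 - (2/3)e^(-3x)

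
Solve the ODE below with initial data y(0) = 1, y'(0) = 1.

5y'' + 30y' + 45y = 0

General solution: y = (C₁ + C₂x)e^(-3x)
Repeated root r = -3
Applying ICs: C₁ = 1, C₂ = 4
Particular solution: y = (1 + 4x)e^(-3x)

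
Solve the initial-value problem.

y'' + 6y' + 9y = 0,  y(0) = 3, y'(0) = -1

General solution: y = (C₁ + C₂x)e^(-3x)
Repeated root r = -3
Applying ICs: C₁ = 3, C₂ = 8
Particular solution: y = (3 + 8x)e^(-3x)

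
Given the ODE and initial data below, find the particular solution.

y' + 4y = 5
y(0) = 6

General solution: y = 5/4 + Ce^(-4x)
Applying y(0) = 6: C = 6 - 5/4 = 19/4
Particular solution: y = 5/4 + (19/4)e^(-4x)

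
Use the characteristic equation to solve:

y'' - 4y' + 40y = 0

Characteristic equation: r² - 4r + 40 = 0
Roots: r = 2 ± 6i (complex conjugates)
General solution: y = e^(2x)(C₁cos(6x) + C₂sin(6x))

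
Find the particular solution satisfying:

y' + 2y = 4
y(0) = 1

General solution: y = 2 + Ce^(-2x)
Applying y(0) = 1: C = 1 - 2 = -1
Particular solution: y = 2 - e^(-2x)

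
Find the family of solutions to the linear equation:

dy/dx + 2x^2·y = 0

Using integrating factor method:

General solution: y = Ce^(-2x^3/3)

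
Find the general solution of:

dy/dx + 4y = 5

Using integrating factor method:

General solution: y = 5/4 + Ce^(-4x)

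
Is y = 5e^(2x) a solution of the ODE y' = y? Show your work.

Verification:
y = 5e^(2x)
y' = 10e^(2x)
But y = 5e^(2x)
y' ≠ y — the derivative does not match

No, it is not a solution.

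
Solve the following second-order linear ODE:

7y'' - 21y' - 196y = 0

Characteristic equation: 7r² - 21r - 196 = 0
Divide by 7: r² - 3r - 28 = 0
Roots: r = 7, -4 (distinct real)
General solution: y = C₁e^(7x) + C₂e^(-4x)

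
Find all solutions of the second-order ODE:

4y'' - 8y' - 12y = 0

Characteristic equation: 4r² - 8r - 12 = 0
Divide by 4: r² - 2r - 3 = 0
Roots: r = 3, -1 (distinct real)
General solution: y = C₁e^(3x) + C₂e^(-x)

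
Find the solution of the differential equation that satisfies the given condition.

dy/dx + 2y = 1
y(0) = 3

General solution: y = 1/2 + Ce^(-2x)
Applying y(0) = 3: C = 3 - 1/2 = 5/2
Particular solution: y = 1/2 + (5/2)e^(-2x)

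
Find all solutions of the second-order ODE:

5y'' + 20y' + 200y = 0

Characteristic equation: 5r² + 20r + 200 = 0
Divide by 5: r² + 4r + 40 = 0
Roots: r = -2 ± 6i (complex conjugates)
General solution: y = e^(-2x)(C₁cos(6x) + C₂sin(6x))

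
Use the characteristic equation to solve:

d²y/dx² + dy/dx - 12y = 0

Characteristic equation: r² + r - 12 = 0
Roots: r = 3, -4 (distinct real)
General solution: y = C₁e^(3x) + C₂e^(-4x)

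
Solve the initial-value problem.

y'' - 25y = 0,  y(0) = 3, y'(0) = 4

General solution: y = C₁e^(5x) + C₂e^(-5x)
Applying ICs: C₁ = 19/10, C₂ = 11/10
Particular solution: y = (19/10)e^(5x) + (11/10)e^(-5x)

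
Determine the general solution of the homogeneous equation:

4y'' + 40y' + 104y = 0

Characteristic equation: 4r² + 40r + 104 = 0
Divide by 4: r² + 10r + 26 = 0
Roots: r = -5 ± i (complex conjugates)
General solution: y = e^(-5x)(C₁cos(x) + C₂sin(x))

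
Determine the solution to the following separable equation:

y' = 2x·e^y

Separating variables and integrating:
-e^(-y) = x² + C

General solution: y = -ln(C - x²)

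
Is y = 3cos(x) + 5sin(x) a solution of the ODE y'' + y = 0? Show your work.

Verification:
y'' = -3cos(x) - 5sin(x)
y'' + y = 0 ✓

Yes, it is a solution.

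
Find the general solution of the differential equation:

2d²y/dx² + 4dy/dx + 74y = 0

Characteristic equation: 2r² + 4r + 74 = 0
Divide by 2: r² + 2r + 37 = 0
Roots: r = -1 ± 6i (complex conjugates)
General solution: y = e^(-x)(C₁cos(6x) + C₂sin(6x))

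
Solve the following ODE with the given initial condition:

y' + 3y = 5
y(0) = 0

General solution: y = 5/3 + Ce^(-3x)
Applying y(0) = 0: C = 0 - 5/3 = -5/3
Particular solution: y = 5/3 - (5/3)e^(-3x)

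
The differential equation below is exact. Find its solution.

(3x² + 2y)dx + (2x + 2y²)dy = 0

Verify exactness: ∂M/∂y = ∂N/∂x ✓
Find F(x,y) such that ∂F/∂x = M, ∂F/∂y = N
Solution: x³ + 2xy + 2y³/3 = C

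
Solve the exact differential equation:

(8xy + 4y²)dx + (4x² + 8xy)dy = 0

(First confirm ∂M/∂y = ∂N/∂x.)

Verify exactness: ∂M/∂y = ∂N/∂x ✓
Find F(x,y) such that ∂F/∂x = M, ∂F/∂y = N
Solution: 4x²y + 4xy² = C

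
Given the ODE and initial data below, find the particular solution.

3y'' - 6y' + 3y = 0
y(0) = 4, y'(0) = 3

General solution: y = (C₁ + C₂x)e^x
Repeated root r = 1
Applying ICs: C₁ = 4, C₂ = -1
Particular solution: y = (4 - x)e^x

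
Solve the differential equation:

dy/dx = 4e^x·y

Separating variables and integrating:
ln|y| = 4e^x + C

General solution: y = Ce^(4e^x)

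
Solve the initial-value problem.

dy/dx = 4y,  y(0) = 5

General solution: y = Ce^(4x)
Applying IC y(0) = 5:
Particular solution: y = 5e^(4x)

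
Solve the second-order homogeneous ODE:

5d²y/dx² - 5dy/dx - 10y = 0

Characteristic equation: 5r² - 5r - 10 = 0
Divide by 5: r² - r - 2 = 0
Roots: r = 2, -1 (distinct real)
General solution: y = C₁e^(2x) + C₂e^(-x)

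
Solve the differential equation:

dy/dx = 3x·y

Separating variables and integrating:
ln|y| = 3x^2/2 + C

General solution: y = Ce^(3x^2/2)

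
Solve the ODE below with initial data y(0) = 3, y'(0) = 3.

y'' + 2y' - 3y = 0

General solution: y = C₁e^x + C₂e^(-3x)
Applying ICs: C₁ = 3, C₂ = 0
Particular solution: y = 3e^x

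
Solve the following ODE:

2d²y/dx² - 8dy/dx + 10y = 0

Characteristic equation: 2r² - 8r + 10 = 0
Divide by 2: r² - 4r + 5 = 0
Roots: r = 2 ± i (complex conjugates)
General solution: y = e^(2x)(C₁cos(x) + C₂sin(x))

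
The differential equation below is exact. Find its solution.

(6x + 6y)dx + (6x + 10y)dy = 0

Verify exactness: ∂M/∂y = ∂N/∂x ✓
Find F(x,y) such that ∂F/∂x = M, ∂F/∂y = N
Solution: 3x² + 6xy + 5y² = C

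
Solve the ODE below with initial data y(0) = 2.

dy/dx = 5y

General solution: y = Ce^(5x)
Applying IC y(0) = 2:
Particular solution: y = 2e^(5x)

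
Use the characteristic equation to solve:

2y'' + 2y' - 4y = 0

Characteristic equation: 2r² + 2r - 4 = 0
Divide by 2: r² + r - 2 = 0
Roots: r = 1, -2 (distinct real)
General solution: y = C₁e^x + C₂e^(-2x)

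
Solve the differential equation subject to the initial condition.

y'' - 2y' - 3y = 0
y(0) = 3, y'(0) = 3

General solution: y = C₁e^(3x) + C₂e^(-x)
Applying ICs: C₁ = 3/2, C₂ = 3/2
Particular solution: y = (3/2)e^(3x) + (3/2)e^(-x)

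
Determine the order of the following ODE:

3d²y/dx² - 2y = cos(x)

The order is 2 (highest derivative is of order 2).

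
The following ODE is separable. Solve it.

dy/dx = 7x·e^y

Separating variables and integrating:
-e^(-y) = 7x²/2 + C

General solution: y = -ln(C - 7x²/2)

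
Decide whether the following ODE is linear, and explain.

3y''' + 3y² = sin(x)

Nonlinear (y² term)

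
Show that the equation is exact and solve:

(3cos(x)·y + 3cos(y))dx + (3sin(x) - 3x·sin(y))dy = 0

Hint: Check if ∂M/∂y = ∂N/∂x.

Verify exactness: ∂M/∂y = ∂N/∂x ✓
Find F(x,y) such that ∂F/∂x = M, ∂F/∂y = N
Solution: 3sin(x)·y + 3x·cos(y) = C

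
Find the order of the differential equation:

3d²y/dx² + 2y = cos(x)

The order is 2 (highest derivative is of order 2).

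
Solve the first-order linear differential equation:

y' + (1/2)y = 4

Using integrating factor method:

General solution: y = 8 + Ce^(-x/2)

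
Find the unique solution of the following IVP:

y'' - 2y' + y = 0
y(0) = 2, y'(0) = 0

General solution: y = (C₁ + C₂x)e^x
Repeated root r = 1
Applying ICs: C₁ = 2, C₂ = -2
Particular solution: y = (2 - 2x)e^x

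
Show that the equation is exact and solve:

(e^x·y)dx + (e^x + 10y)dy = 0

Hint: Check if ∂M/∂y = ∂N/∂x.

Verify exactness: ∂M/∂y = ∂N/∂x ✓
Find F(x,y) such that ∂F/∂x = M, ∂F/∂y = N
Solution: e^x·y + 5y² = C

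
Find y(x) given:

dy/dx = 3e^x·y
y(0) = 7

General solution: y = Ce^(3e^x)
Applying IC y(0) = 7:
Particular solution: y = 7e^(3(e^x - 1))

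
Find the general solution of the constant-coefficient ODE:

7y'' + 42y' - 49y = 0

Characteristic equation: 7r² + 42r - 49 = 0
Divide by 7: r² + 6r - 7 = 0
Roots: r = 1, -7 (distinct real)
General solution: y = C₁e^x + C₂e^(-7x)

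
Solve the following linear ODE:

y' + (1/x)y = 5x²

Using integrating factor method:

General solution: y = (5/4)x^3 + C/x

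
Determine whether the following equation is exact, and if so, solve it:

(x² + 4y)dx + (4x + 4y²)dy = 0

Verify exactness: ∂M/∂y = ∂N/∂x ✓
Find F(x,y) such that ∂F/∂x = M, ∂F/∂y = N
Solution: x³/3 + 4xy + 4y³/3 = C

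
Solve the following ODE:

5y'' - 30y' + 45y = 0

Characteristic equation: 5r² - 30r + 45 = 0
Divide by 5: r² - 6r + 9 = 0
Factored: (r - 3)² = 0
Repeated root: r = 3
General solution: y = (C₁ + C₂x)e^(3x)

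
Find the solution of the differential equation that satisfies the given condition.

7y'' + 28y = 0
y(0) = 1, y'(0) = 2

General solution: y = C₁cos(2x) + C₂sin(2x)
Complex roots r = ±2i
Applying ICs: C₁ = 1, C₂ = 1
Particular solution: y = cos(2x) + sin(2x)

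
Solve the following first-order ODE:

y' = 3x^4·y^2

Separating variables and integrating:
-1/y = 3x^5/5 + C

General solution: y^-1 = (-3/5)x^5 + C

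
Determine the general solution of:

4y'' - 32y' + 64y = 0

Characteristic equation: 4r² - 32r + 64 = 0
Divide by 4: r² - 8r + 16 = 0
Factored: (r - 4)² = 0
Repeated root: r = 4
General solution: y = (C₁ + C₂x)e^(4x)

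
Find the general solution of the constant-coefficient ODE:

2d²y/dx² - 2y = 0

Characteristic equation: 2r² - 2 = 0
Divide by 2: r² - 1 = 0
Roots: r = 1, -1 (distinct real)
General solution: y = C₁e^x + C₂e^(-x)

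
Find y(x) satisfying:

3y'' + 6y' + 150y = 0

Characteristic equation: 3r² + 6r + 150 = 0
Divide by 3: r² + 2r + 50 = 0
Roots: r = -1 ± 7i (complex conjugates)
General solution: y = e^(-x)(C₁cos(7x) + C₂sin(7x))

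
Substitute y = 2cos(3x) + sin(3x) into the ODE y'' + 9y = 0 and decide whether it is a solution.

Verification:
y'' = -18cos(3x) - 9sin(3x)
y'' + 9y = 0 ✓

Yes, it is a solution.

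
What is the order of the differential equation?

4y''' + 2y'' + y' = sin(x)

The order is 3 (highest derivative is of order 3).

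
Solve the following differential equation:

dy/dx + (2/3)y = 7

Using integrating factor method:

General solution: y = 21/2 + Ce^(-2x/3)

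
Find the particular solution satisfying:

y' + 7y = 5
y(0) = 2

General solution: y = 5/7 + Ce^(-7x)
Applying y(0) = 2: C = 2 - 5/7 = 9/7
Particular solution: y = 5/7 + (9/7)e^(-7x)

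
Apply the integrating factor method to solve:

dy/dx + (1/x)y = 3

Using integrating factor method:

General solution: y = (3/2)x + C/x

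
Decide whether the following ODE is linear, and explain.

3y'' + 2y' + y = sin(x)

Linear (y and its derivatives appear to the first power only, no products of y terms)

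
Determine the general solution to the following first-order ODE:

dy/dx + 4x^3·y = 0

Using integrating factor method:

General solution: y = Ce^(-x^4)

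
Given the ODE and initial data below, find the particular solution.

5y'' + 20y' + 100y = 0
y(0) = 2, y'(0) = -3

General solution: y = e^(-2x)(C₁cos(4x) + C₂sin(4x))
Complex roots r = -2 ± 4i
Applying ICs: C₁ = 2, C₂ = 1/4
Particular solution: y = e^(-2x)(2cos(4x) + (1/4)sin(4x))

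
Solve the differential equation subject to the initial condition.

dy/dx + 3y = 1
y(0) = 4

General solution: y = 1/3 + Ce^(-3x)
Applying y(0) = 4: C = 4 - 1/3 = 11/3
Particular solution: y = 1/3 + (11/3)e^(-3x)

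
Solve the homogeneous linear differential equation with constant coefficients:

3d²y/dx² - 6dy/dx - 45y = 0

Characteristic equation: 3r² - 6r - 45 = 0
Divide by 3: r² - 2r - 15 = 0
Roots: r = 5, -3 (distinct real)
General solution: y = C₁e^(5x) + C₂e^(-3x)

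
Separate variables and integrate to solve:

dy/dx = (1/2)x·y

Separating variables and integrating:
ln|y| = x^2/4 + C

General solution: y = Ce^(x^2/4)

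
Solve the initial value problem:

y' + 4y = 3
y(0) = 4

General solution: y = 3/4 + Ce^(-4x)
Applying y(0) = 4: C = 4 - 3/4 = 13/4
Particular solution: y = 3/4 + (13/4)e^(-4x)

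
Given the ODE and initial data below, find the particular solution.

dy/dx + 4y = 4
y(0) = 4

General solution: y = 1 + Ce^(-4x)
Applying y(0) = 4: C = 4 - 1 = 3
Particular solution: y = 1 + 3e^(-4x)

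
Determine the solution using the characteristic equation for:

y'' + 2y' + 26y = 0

Characteristic equation: r² + 2r + 26 = 0
Roots: r = -1 ± 5i (complex conjugates)
General solution: y = e^(-x)(C₁cos(5x) + C₂sin(5x))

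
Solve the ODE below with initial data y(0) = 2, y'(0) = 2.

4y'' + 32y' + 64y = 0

General solution: y = (C₁ + C₂x)e^(-4x)
Repeated root r = -4
Applying ICs: C₁ = 2, C₂ = 10
Particular solution: y = (2 + 10x)e^(-4x)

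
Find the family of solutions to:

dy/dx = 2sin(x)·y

Separating variables and integrating:
ln|y| = -2cos(x) + C

General solution: y = Ce^(-2cos(x))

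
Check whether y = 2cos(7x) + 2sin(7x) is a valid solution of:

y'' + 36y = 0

Verification:
y'' = -98cos(7x) - 98sin(7x)
y'' + 36y ≠ 0 (frequency mismatch: got 49 instead of 36)

No, it is not a solution.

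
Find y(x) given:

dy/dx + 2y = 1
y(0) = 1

General solution: y = 1/2 + Ce^(-2x)
Applying y(0) = 1: C = 1 - 1/2 = 1/2
Particular solution: y = 1/2 + (1/2)e^(-2x)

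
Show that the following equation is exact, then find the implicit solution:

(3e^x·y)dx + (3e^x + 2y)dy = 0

Verify exactness: ∂M/∂y = ∂N/∂x ✓
Find F(x,y) such that ∂F/∂x = M, ∂F/∂y = N
Solution: 3e^x·y + y² = C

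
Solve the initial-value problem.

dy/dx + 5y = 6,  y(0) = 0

General solution: y = 6/5 + Ce^(-5x)
Applying y(0) = 0: C = 0 - 6/5 = -6/5
Particular solution: y = 6/5 - (6/5)e^(-5x)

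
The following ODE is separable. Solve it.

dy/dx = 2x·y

Separating variables and integrating:
ln|y| = x^2 + C

General solution: y = Ce^(x^2)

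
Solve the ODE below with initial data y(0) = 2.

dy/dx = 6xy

General solution: y = Ce^(3x²)
Applying IC y(0) = 2:
Particular solution: y = 2e^(3x²)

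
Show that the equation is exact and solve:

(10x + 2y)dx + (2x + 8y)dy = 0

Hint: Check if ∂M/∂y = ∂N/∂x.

Verify exactness: ∂M/∂y = ∂N/∂x ✓
Find F(x,y) such that ∂F/∂x = M, ∂F/∂y = N
Solution: 5x² + 2xy + 4y² = C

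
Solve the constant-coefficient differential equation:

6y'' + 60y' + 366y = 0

Characteristic equation: 6r² + 60r + 366 = 0
Divide by 6: r² + 10r + 61 = 0
Roots: r = -5 ± 6i (complex conjugates)
General solution: y = e^(-5x)(C₁cos(6x) + C₂sin(6x))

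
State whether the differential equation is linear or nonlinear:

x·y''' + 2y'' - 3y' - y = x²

Linear (y and its derivatives appear to the first power only, no products of y terms)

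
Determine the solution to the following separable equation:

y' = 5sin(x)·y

Separating variables and integrating:
ln|y| = -5cos(x) + C

General solution: y = Ce^(-5cos(x))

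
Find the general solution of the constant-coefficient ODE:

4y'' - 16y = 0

Characteristic equation: 4r² - 16 = 0
Divide by 4: r² - 4 = 0
Roots: r = 2, -2 (distinct real)
General solution: y = C₁e^(2x) + C₂e^(-2x)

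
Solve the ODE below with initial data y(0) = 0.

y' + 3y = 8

General solution: y = 8/3 + Ce^(-3x)
Applying y(0) = 0: C = 0 - 8/3 = -8/3
Particular solution: y = 8/3 - (8/3)e^(-3x)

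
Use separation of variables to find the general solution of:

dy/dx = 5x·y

Separating variables and integrating:
ln|y| = 5x^2/2 + C

General solution: y = Ce^(5x^2/2)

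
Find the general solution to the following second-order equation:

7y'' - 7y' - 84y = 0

Characteristic equation: 7r² - 7r - 84 = 0
Divide by 7: r² - r - 12 = 0
Roots: r = 4, -3 (distinct real)
General solution: y = C₁e^(4x) + C₂e^(-3x)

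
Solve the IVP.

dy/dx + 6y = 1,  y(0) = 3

General solution: y = 1/6 + Ce^(-6x)
Applying y(0) = 3: C = 3 - 1/6 = 17/6
Particular solution: y = 1/6 + (17/6)e^(-6x)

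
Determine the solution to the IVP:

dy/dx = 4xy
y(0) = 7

General solution: y = Ce^(2x²)
Applying IC y(0) = 7:
Particular solution: y = 7e^(2x²)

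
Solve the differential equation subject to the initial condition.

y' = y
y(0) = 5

General solution: y = Ce^x
Applying IC y(0) = 5:
Particular solution: y = 5e^x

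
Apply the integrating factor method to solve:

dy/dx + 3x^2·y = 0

Using integrating factor method:

General solution: y = Ce^(-x^3)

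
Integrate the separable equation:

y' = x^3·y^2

Separating variables and integrating:
-1/y = x^4/4 + C

General solution: y^-1 = (-1/4)x^4 + C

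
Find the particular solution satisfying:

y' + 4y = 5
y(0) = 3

General solution: y = 5/4 + Ce^(-4x)
Applying y(0) = 3: C = 3 - 5/4 = 7/4
Particular solution: y = 5/4 + (7/4)e^(-4x)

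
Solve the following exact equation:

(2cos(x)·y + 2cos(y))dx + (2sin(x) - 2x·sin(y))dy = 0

Verify exactness: ∂M/∂y = ∂N/∂x ✓
Find F(x,y) such that ∂F/∂x = M, ∂F/∂y = N
Solution: 2sin(x)·y + 2x·cos(y) = C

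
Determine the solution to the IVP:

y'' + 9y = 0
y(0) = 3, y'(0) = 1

General solution: y = C₁cos(3x) + C₂sin(3x)
Complex roots r = ±3i
Applying ICs: C₁ = 3, C₂ = 1/3
Particular solution: y = 3cos(3x) + (1/3)sin(3x)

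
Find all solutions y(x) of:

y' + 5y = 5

Using integrating factor method:

General solution: y = 1 + Ce^(-5x)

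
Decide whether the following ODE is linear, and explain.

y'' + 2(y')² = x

Nonlinear ((y')² term)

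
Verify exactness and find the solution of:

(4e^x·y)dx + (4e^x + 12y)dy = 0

Verify exactness: ∂M/∂y = ∂N/∂x ✓
Find F(x,y) such that ∂F/∂x = M, ∂F/∂y = N
Solution: 4e^x·y + 6y² = C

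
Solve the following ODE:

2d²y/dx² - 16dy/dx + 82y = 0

Characteristic equation: 2r² - 16r + 82 = 0
Divide by 2: r² - 8r + 41 = 0
Roots: r = 4 ± 5i (complex conjugates)
General solution: y = e^(4x)(C₁cos(5x) + C₂sin(5x))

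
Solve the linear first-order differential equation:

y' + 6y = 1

Using integrating factor method:

General solution: y = 1/6 + Ce^(-6x)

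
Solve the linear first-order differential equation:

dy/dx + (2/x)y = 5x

Using integrating factor method:

General solution: y = (5/4)x^2 + Cx^(-2)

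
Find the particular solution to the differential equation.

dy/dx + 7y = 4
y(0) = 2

General solution: y = 4/7 + Ce^(-7x)
Applying y(0) = 2: C = 2 - 4/7 = 10/7
Particular solution: y = 4/7 + (10/7)e^(-7x)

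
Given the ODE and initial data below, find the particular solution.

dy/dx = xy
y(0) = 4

General solution: y = Ce^(x²/2)
Applying IC y(0) = 4:
Particular solution: y = 4e^(x²/2)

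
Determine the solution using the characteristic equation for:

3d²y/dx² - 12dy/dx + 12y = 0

Characteristic equation: 3r² - 12r + 12 = 0
Divide by 3: r² - 4r + 4 = 0
Factored: (r - 2)² = 0
Repeated root: r = 2
General solution: y = (C₁ + C₂x)e^(2x)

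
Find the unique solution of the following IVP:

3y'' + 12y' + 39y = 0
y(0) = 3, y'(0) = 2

General solution: y = e^(-2x)(C₁cos(3x) + C₂sin(3x))
Complex roots r = -2 ± 3i
Applying ICs: C₁ = 3, C₂ = 8/3
Particular solution: y = e^(-2x)(3cos(3x) + (8/3)sin(3x))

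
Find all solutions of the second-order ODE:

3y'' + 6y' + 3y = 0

Characteristic equation: 3r² + 6r + 3 = 0
Divide by 3: r² + 2r + 1 = 0
Factored: (r + 1)² = 0
Repeated root: r = -1
General solution: y = (C₁ + C₂x)e^(-x)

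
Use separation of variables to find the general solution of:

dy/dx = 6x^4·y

Separating variables and integrating:
ln|y| = 6x^5/5 + C

General solution: y = Ce^(6x^5/5)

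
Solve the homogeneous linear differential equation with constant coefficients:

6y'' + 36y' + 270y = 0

Characteristic equation: 6r² + 36r + 270 = 0
Divide by 6: r² + 6r + 45 = 0
Roots: r = -3 ± 6i (complex conjugates)
General solution: y = e^(-3x)(C₁cos(6x) + C₂sin(6x))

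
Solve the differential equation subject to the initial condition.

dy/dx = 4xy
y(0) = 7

General solution: y = Ce^(2x²)
Applying IC y(0) = 7:
Particular solution: y = 7e^(2x²)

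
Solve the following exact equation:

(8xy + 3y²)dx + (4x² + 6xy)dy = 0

Verify exactness: ∂M/∂y = ∂N/∂x ✓
Find F(x,y) such that ∂F/∂x = M, ∂F/∂y = N
Solution: 4x²y + 3xy² = C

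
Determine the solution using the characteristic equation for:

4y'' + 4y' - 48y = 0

Characteristic equation: 4r² + 4r - 48 = 0
Divide by 4: r² + r - 12 = 0
Roots: r = 3, -4 (distinct real)
General solution: y = C₁e^(3x) + C₂e^(-4x)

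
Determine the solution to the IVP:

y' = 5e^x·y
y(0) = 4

General solution: y = Ce^(5e^x)
Applying IC y(0) = 4:
Particular solution: y = 4e^(5(e^x - 1))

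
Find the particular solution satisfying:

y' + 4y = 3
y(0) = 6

General solution: y = 3/4 + Ce^(-4x)
Applying y(0) = 6: C = 6 - 3/4 = 21/4
Particular solution: y = 3/4 + (21/4)e^(-4x)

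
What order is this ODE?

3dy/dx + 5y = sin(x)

The order is 1 (highest derivative is of order 1).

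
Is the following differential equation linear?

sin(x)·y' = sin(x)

Yes. Linear (y and its derivatives appear to the first power only, no products of y terms)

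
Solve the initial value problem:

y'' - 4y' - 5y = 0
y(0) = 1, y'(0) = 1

General solution: y = C₁e^(5x) + C₂e^(-x)
Applying ICs: C₁ = 1/3, C₂ = 2/3
Particular solution: y = (1/3)e^(5x) + (2/3)e^(-x)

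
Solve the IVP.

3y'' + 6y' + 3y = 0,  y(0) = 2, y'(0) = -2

General solution: y = (C₁ + C₂x)e^(-x)
Repeated root r = -1
Applying ICs: C₁ = 2, C₂ = 0
Particular solution: y = 2e^(-x)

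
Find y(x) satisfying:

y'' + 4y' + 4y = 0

Characteristic equation: r² + 4r + 4 = 0
Factored: (r + 2)² = 0
Repeated root: r = -2
General solution: y = (C₁ + C₂x)e^(-2x)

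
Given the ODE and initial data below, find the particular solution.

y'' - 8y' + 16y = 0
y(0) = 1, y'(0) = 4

General solution: y = (C₁ + C₂x)e^(4x)
Repeated root r = 4
Applying ICs: C₁ = 1, C₂ = 0
Particular solution: y = e^(4x)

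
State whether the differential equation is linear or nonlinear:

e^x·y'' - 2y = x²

Linear (y and its derivatives appear to the first power only, no products of y terms)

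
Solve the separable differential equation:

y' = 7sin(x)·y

Separating variables and integrating:
ln|y| = -7cos(x) + C

General solution: y = Ce^(-7cos(x))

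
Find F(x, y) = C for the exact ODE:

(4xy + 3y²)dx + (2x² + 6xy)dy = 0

Verify exactness: ∂M/∂y = ∂N/∂x ✓
Find F(x,y) such that ∂F/∂x = M, ∂F/∂y = N
Solution: 2x²y + 3xy² = C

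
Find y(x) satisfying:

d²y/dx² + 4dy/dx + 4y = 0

Characteristic equation: r² + 4r + 4 = 0
Factored: (r + 2)² = 0
Repeated root: r = -2
General solution: y = (C₁ + C₂x)e^(-2x)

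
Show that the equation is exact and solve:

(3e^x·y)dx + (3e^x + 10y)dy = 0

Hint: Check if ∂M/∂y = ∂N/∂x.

Verify exactness: ∂M/∂y = ∂N/∂x ✓
Find F(x,y) such that ∂F/∂x = M, ∂F/∂y = N
Solution: 3e^x·y + 5y² = C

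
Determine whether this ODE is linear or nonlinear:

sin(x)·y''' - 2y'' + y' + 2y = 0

Linear (y and its derivatives appear to the first power only, no products of y terms)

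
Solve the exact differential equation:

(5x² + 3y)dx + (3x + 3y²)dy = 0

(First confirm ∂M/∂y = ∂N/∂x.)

Verify exactness: ∂M/∂y = ∂N/∂x ✓
Find F(x,y) such that ∂F/∂x = M, ∂F/∂y = N
Solution: 5x³/3 + 3xy + y³ = C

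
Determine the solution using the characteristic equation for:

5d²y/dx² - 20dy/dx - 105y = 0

Characteristic equation: 5r² - 20r - 105 = 0
Divide by 5: r² - 4r - 21 = 0
Roots: r = 7, -3 (distinct real)
General solution: y = C₁e^(7x) + C₂e^(-3x)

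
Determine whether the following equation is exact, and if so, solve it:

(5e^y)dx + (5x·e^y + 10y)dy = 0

Verify exactness: ∂M/∂y = ∂N/∂x ✓
Find F(x,y) such that ∂F/∂x = M, ∂F/∂y = N
Solution: 5x·e^y + 5y² = C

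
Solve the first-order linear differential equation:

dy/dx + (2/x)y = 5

Using integrating factor method:

General solution: y = (5/3)x + Cx^(-2)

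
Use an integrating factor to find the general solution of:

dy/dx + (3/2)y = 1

Using integrating factor method:

General solution: y = 2/3 + Ce^(-3x/2)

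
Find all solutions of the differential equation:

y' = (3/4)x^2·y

Separating variables and integrating:
ln|y| = x^3/4 + C

General solution: y = Ce^(x^3/4)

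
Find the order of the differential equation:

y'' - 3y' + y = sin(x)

The order is 2 (highest derivative is of order 2).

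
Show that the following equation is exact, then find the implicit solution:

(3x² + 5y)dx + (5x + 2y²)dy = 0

Verify exactness: ∂M/∂y = ∂N/∂x ✓
Find F(x,y) such that ∂F/∂x = M, ∂F/∂y = N
Solution: x³ + 5xy + 2y³/3 = C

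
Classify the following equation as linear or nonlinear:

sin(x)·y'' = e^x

Linear (y and its derivatives appear to the first power only, no products of y terms)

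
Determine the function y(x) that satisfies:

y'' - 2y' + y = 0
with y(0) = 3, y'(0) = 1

General solution: y = (C₁ + C₂x)e^x
Repeated root r = 1
Applying ICs: C₁ = 3, C₂ = -2
Particular solution: y = (3 - 2x)e^x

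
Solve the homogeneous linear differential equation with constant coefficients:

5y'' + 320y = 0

Characteristic equation: 5r² + 320 = 0
Divide by 5: r² + 64 = 0
Roots: r = ±8i (complex conjugates)
General solution: y = C₁cos(8x) + C₂sin(8x)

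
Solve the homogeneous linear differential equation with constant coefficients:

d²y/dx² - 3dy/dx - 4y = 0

Characteristic equation: r² - 3r - 4 = 0
Roots: r = 4, -1 (distinct real)
General solution: y = C₁e^(4x) + C₂e^(-x)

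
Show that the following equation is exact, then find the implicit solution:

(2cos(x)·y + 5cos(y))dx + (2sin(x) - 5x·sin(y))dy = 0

Verify exactness: ∂M/∂y = ∂N/∂x ✓
Find F(x,y) such that ∂F/∂x = M, ∂F/∂y = N
Solution: 2sin(x)·y + 5x·cos(y) = C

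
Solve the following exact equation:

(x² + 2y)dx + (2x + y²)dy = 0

Verify exactness: ∂M/∂y = ∂N/∂x ✓
Find F(x,y) such that ∂F/∂x = M, ∂F/∂y = N
Solution: x³/3 + 2xy + y³/3 = C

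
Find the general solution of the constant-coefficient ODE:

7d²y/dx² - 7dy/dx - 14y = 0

Characteristic equation: 7r² - 7r - 14 = 0
Divide by 7: r² - r - 2 = 0
Roots: r = 2, -1 (distinct real)
General solution: y = C₁e^(2x) + C₂e^(-x)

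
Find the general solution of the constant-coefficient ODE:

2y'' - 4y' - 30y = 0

Characteristic equation: 2r² - 4r - 30 = 0
Divide by 2: r² - 2r - 15 = 0
Roots: r = 5, -3 (distinct real)
General solution: y = C₁e^(5x) + C₂e^(-3x)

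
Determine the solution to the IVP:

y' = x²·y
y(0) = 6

General solution: y = Ce^(x³/3)
Applying IC y(0) = 6:
Particular solution: y = 6e^(x³/3)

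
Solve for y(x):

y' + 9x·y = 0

Using integrating factor method:

General solution: y = Ce^(-9x^2/2)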